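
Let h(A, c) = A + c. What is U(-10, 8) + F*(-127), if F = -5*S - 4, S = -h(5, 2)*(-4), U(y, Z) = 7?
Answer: 18295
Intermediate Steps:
S = 28 (S = -(5 + 2)*(-4) = -7*(-4) = -1*(-28) = 28)
F = -144 (F = -5*28 - 4 = -140 - 4 = -144)
U(-10, 8) + F*(-127) = 7 - 144*(-127) = 7 + 18288 = 18295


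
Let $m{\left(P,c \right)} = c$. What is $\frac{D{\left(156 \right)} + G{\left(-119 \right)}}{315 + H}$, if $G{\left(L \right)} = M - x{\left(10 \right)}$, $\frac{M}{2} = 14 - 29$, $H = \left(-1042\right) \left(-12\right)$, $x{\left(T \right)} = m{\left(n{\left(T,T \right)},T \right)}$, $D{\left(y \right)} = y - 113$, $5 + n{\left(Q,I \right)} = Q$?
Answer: $\frac{1}{4273} \approx 0.00023403$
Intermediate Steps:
$n{\left(Q,I \right)} = -5 + Q$
$D{\left(y \right)} = -113 + y$ ($D{\left(y \right)} = y - 113 = -113 + y$)
$x{\left(T \right)} = T$
$H = 12504$
$M = -30$ ($M = 2 \left(14 - 29\right) = 2 \left(-15\right) = -30$)
$G{\left(L \right)} = -40$ ($G{\left(L \right)} = -30 - 10 = -40$)
$\frac{D{\left(156 \right)} + G{\left(-119 \right)}}{315 + H} = \frac{\left(-113 + 156\right) - 40}{315 + 12504} = \frac{43 - 40}{12819} = 3 \cdot \frac{1}{12819} = \frac{1}{4273}$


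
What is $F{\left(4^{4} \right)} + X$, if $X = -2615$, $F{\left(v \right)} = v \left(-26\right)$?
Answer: $-9271$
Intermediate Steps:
$F{\left(v \right)} = - 26 v$
$F{\left(4^{4} \right)} + X = - 26 \cdot 4^{4} - 2615 = \left(-26\right) 256 - 2615 = -6656 - 2615 = -9271$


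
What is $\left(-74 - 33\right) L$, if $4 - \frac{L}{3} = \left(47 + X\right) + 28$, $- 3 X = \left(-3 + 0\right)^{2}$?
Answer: $21828$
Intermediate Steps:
$X = -3$ ($X = - \frac{\left(-3 + 0\right)^{2}}{3} = - \frac{\left(-3\right)^{2}}{3} = \left(- \frac{1}{3}\right) 9 = -3$)
$L = -204$ ($L = 12 - 3 \left(\left(47 - 3\right) + 28\right) = 12 - 3 \left(44 + 28\right) = 12 - 216 = -204$)
$\left(-74 - 33\right) L = \left(-74 - 33\right) \left(-204\right) = \left(-107\right) \left(-204\right) = 21828$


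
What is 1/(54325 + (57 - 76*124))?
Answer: 1/44958 ≈ 2.2243e-5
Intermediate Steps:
1/(54325 + (57 - 76*124)) = 1/(54325 + (57 - 9424)) = 1/(54325 - 9367) = 1/44958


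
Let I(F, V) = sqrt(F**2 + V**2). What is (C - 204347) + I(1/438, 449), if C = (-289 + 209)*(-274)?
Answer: -182427 + sqrt(38675942245)/438 ≈ -1.8198e+5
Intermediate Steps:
C = 21920 (C = -80*(-274) = 21920)
(C - 204347) + I(1/438, 449) = (21920 - 204347) + sqrt((1/438)**2 + 449**2) = -182427 + sqrt((1/438)**2 + 201601) = -182427 + sqrt(1/191844 + 201601) = -182427 + sqrt(38675942245/191844) = -182427 + sqrt(38675942245)/438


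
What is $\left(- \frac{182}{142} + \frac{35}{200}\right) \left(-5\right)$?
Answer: $\frac{3143}{568} \approx 5.5334$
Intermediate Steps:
$\left(- \frac{182}{142} + \frac{35}{200}\right) \left(-5\right) = \left(\left(-182\right) \frac{1}{142} + 35 \cdot \frac{1}{200}\right) \left(-5\right) = \left(- \frac{91}{71} + \frac{7}{40}\right) \left(-5\right) = \left(- \frac{3143}{2840}\right) \left(-5\right) = \frac{3143}{568}$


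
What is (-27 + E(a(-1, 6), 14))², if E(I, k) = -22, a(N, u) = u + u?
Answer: 2401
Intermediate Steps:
a(N, u) = 2*u
(-27 + E(a(-1, 6), 14))² = (-27 - 22)² = (-49)² = 2401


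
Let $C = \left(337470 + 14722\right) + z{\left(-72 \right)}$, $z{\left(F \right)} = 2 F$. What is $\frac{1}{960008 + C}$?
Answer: $\frac{1}{1312056} \approx 7.6216 \cdot 10^{-7}$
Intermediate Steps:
$C = 352048$ ($C = \left(337470 + 14722\right) + 2 \left(-72\right) = 352192 - 144 = 352048$)
$\frac{1}{960008 + C} = \frac{1}{960008 + 352048} = \frac{1}{1312056}$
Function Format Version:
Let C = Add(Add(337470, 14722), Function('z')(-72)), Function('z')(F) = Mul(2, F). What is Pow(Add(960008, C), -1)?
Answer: Rational(1, 1312056) ≈ 7.6216e-7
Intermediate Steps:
C = 352048 (C = Add(Add(337470, 14722), Mul(2, -72)) = Add(352192, -144) = 352048)
Pow(Add(960008, C), -1) = Pow(Add(960008, 352048), -1) = Pow(1312056, -1) = Rational(1, 1312056)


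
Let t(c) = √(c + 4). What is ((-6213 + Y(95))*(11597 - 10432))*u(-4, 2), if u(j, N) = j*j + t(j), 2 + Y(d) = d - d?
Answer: -115847600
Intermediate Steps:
Y(d) = -2 (Y(d) = -2 + (d - d) = -2 + 0 = -2)
t(c) = √(4 + c)
u(j, N) = j² + √(4 + j) (u(j, N) = j*j + √(4 + j) = j² + √(4 + j))
((-6213 + Y(95))*(11597 - 10432))*u(-4, 2) = ((-6213 - 2)*(11597 - 10432))*((-4)² + √(4 - 4)) = (-6215*1165)*(16 + √0) = -7240475*(16 + 0) = -7240475*16 = -115847600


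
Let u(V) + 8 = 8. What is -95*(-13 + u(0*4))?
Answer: 1235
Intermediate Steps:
u(V) = 0 (u(V) = -8 + 8 = 0)
-95*(-13 + u(0*4)) = -95*(-13 + 0) = -95*(-13) = 1235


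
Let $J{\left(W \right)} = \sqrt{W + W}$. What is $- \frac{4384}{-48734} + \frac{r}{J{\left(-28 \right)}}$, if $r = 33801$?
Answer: $\frac{2192}{24367} - \frac{33801 i \sqrt{14}}{28} \approx 0.089958 - 4516.9 i$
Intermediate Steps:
$J{\left(W \right)} = \sqrt{2} \sqrt{W}$ ($J{\left(W \right)} = \sqrt{2 W} = \sqrt{2} \sqrt{W}$)
$- \frac{4384}{-48734} + \frac{r}{J{\left(-28 \right)}} = - \frac{4384}{-48734} + \frac{33801}{\sqrt{2} \sqrt{-28}} = \left(-4384\right) \left(- \frac{1}{48734}\right) + \frac{33801}{\sqrt{2} \cdot 2 i \sqrt{7}} = \frac{2192}{24367} + \frac{33801}{2 i \sqrt{14}} = \frac{2192}{24367} + 33801 \left(- \frac{i \sqrt{14}}{28}\right) = \frac{2192}{24367} - \frac{33801 i \sqrt{14}}{28}$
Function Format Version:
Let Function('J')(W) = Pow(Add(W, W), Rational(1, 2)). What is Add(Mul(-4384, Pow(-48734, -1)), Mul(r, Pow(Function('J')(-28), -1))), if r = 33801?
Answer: Add(Rational(2192, 24367), Mul(Rational(-33801, 28), I, Pow(14, Rational(1, 2)))) ≈ Add(0.089958, Mul(-4516.9, I))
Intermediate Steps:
Function('J')(W) = Mul(Pow(2, Rational(1, 2)), Pow(W, Rational(1, 2))) (Function('J')(W) = Pow(Mul(2, W), Rational(1, 2)) = Mul(Pow(2, Rational(1, 2)), Pow(W, Rational(1, 2))))
Add(Mul(-4384, Pow(-48734, -1)), Mul(r, Pow(Function('J')(-28), -1))) = Add(Mul(-4384, Pow(-48734, -1)), Mul(33801, Pow(Mul(Pow(2, Rational(1, 2)), Pow(-28, Rational(1, 2))), -1))) = Add(Mul(-4384, Rational(-1, 48734)), Mul(33801, Pow(Mul(Pow(2, Rational(1, 2)), Mul(2, I, Pow(7, Rational(1, 2)))), -1))) = Add(Rational(2192, 24367), Mul(33801, Pow(Mul(2, I, Pow(14, Rational(1, 2))), -1))) = Add(Rational(2192, 24367), Mul(33801, Mul(Rational(-1, 28), I, Pow(14, Rational(1, 2))))) = Add(Rational(2192, 24367), Mul(Rational(-33801, 28), I, Pow(14, Rational(1, 2))))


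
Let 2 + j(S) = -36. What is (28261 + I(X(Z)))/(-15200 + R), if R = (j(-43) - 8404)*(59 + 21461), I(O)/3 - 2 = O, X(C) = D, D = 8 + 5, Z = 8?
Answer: -14153/90843520 ≈ -0.00015580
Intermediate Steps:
j(S) = -38 (j(S) = -2 - 36 = -38)
D = 13
X(C) = 13
I(O) = 6 + 3*O
R = -181671840 (R = (-38 - 8404)*(59 + 21461) = -8442*21520 = -181671840)
(28261 + I(X(Z)))/(-15200 + R) = (28261 + (6 + 3*13))/(-15200 - 181671840) = (28261 + (6 + 39))/(-181687040) = (28261 + 45)*(-1/181687040) = 28306*(-1/181687040) = -14153/90843520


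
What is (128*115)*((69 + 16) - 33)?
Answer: 765440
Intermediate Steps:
(128*115)*((69 + 16) - 33) = 14720*(85 - 33) = 14720*52 = 765440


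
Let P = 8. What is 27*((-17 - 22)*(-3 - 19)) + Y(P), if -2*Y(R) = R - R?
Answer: 23166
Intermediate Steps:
Y(R) = 0 (Y(R) = -(R - R)/2 = -1/2*0 = 0)
27*((-17 - 22)*(-3 - 19)) + Y(P) = 27*((-17 - 22)*(-3 - 19)) + 0 = 27*(-39*(-22)) + 0 = 27*858 + 0 = 23166 + 0 = 23166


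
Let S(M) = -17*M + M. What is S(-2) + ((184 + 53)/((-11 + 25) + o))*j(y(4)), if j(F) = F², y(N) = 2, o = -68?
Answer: 130/9 ≈ 14.444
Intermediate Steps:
S(M) = -16*M
S(-2) + ((184 + 53)/((-11 + 25) + o))*j(y(4)) = -16*(-2) + ((184 + 53)/((-11 + 25) - 68))*2² = 32 + (237/(14 - 68))*4 = 32 + (237/(-54))*4 = 32 + (237*(-1/54))*4 = 32 - 79/18*4 = 32 - 158/9 = 130/9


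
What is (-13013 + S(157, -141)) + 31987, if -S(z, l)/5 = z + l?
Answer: 18894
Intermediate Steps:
S(z, l) = -5*l - 5*z (S(z, l) = -5*(z + l) = -5*(l + z) = -5*l - 5*z)
(-13013 + S(157, -141)) + 31987 = (-13013 + (-5*(-141) - 5*157)) + 31987 = (-13013 + (705 - 785)) + 31987 = (-13013 - 80) + 31987 = -13093 + 31987 = 18894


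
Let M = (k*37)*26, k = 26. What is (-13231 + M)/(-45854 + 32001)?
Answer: -1683/1979 ≈ -0.85043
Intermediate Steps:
M = 25012 (M = (26*37)*26 = 962*26 = 25012)
(-13231 + M)/(-45854 + 32001) = (-13231 + 25012)/(-45854 + 32001) = 11781/(-13853) = 11781*(-1/13853) = -1683/1979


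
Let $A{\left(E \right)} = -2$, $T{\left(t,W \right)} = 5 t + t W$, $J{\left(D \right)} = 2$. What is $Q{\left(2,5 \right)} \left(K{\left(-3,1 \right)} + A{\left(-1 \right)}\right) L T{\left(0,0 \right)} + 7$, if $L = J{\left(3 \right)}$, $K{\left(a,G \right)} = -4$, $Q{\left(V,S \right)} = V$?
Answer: $7$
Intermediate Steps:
$T{\left(t,W \right)} = 5 t + W t$
$L = 2$
$Q{\left(2,5 \right)} \left(K{\left(-3,1 \right)} + A{\left(-1 \right)}\right) L T{\left(0,0 \right)} + 7 = 2 \left(-4 - 2\right) 2 \cdot 0 \left(5 + 0\right) + 7 = 2 \left(-6\right) 2 \cdot 0 \cdot 5 + 7 = - 12 \cdot 2 \cdot 0 + 7 = \left(-12\right) 0 + 7 = 0 + 7 = 7$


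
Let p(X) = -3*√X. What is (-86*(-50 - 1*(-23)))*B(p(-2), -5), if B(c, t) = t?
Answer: -11610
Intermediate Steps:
(-86*(-50 - 1*(-23)))*B(p(-2), -5) = -86*(-50 - 1*(-23))*(-5) = -86*(-50 + 23)*(-5) = -86*(-27)*(-5) = 2322*(-5) = -11610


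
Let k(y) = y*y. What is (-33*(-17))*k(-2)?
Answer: 2244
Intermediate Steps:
k(y) = y²
(-33*(-17))*k(-2) = -33*(-17)*(-2)² = 561*4 = 2244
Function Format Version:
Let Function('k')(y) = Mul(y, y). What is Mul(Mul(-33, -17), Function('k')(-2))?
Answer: 2244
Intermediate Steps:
Function('k')(y) = Pow(y, 2)
Mul(Mul(-33, -17), Function('k')(-2)) = Mul(Mul(-33, -17), Pow(-2, 2)) = Mul(561, 4) = 2244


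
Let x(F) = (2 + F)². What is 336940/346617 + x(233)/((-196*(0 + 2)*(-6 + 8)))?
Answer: -18877762865/271747728 ≈ -69.468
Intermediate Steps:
336940/346617 + x(233)/((-196*(0 + 2)*(-6 + 8))) = 336940/346617 + (2 + 233)²/((-196*(0 + 2)*(-6 + 8))) = 336940*(1/346617) + 235²/((-392*2)) = 336940/346617 + 55225/((-196*4)) = 336940/346617 + 55225/(-784) = 336940/346617 + 55225*(-1/784) = 336940/346617 - 55225/784 = -18877762865/271747728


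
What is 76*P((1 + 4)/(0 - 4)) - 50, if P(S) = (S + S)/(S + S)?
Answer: 26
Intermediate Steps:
P(S) = 1 (P(S) = (2*S)/((2*S)) = (2*S)*(1/(2*S)) = 1)
76*P((1 + 4)/(0 - 4)) - 50 = 76*1 - 50 = 76 - 50 = 26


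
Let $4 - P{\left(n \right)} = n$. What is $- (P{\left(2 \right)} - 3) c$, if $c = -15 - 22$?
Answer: $-37$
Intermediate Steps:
$c = -37$
$P{\left(n \right)} = 4 - n$
$- (P{\left(2 \right)} - 3) c = - (\left(4 - 2\right) - 3) \left(-37\right) = - (2 - 3) \left(-37\right) = \left(-1\right) \left(-1\right) \left(-37\right) = 1 \left(-37\right) = -37$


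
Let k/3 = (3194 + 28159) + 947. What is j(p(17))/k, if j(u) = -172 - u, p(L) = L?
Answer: -63/32300 ≈ -0.0019505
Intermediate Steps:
k = 96900 (k = 3*((3194 + 28159) + 947) = 3*(31353 + 947) = 3*32300 = 96900)
j(p(17))/k = (-172 - 1*17)/96900 = (-172 - 17)*(1/96900) = -189*1/96900 = -63/32300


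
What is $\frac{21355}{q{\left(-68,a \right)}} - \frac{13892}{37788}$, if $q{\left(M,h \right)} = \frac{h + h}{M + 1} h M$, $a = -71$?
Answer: $\frac{11135620447}{6476636472} \approx 1.7194$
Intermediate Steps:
$q{\left(M,h \right)} = \frac{2 M h^{2}}{1 + M}$ ($q{\left(M,h \right)} = \frac{2 h}{1 + M} h M = \frac{2 h^{2}}{1 + M} M = \frac{2 M h^{2}}{1 + M}$)
$\frac{21355}{q{\left(-68,a \right)}} - \frac{13892}{37788} = \frac{21355}{2 \left(-68\right) \left(-71\right)^{2} \frac{1}{1 - 68}} - \frac{13892}{37788} = \frac{21355}{2 \left(-68\right) 5041 \frac{1}{-67}} - \frac{3473}{9447} = \frac{21355}{2 \left(-68\right) 5041 \left(- \frac{1}{67}\right)} - \frac{3473}{9447} = \frac{21355}{\frac{685576}{67}} - \frac{3473}{9447} = 21355 \cdot \frac{67}{685576} - \frac{3473}{9447} = \frac{1430785}{685576} - \frac{3473}{9447} = \frac{11135620447}{6476636472}$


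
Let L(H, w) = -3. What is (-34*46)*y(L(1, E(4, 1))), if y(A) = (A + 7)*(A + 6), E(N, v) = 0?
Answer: -18768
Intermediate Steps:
y(A) = (6 + A)*(7 + A) (y(A) = (7 + A)*(6 + A) = (6 + A)*(7 + A))
(-34*46)*y(L(1, E(4, 1))) = (-34*46)*(42 + (-3)² + 13*(-3)) = -1564*(42 + 9 - 39) = -1564*12 = -18768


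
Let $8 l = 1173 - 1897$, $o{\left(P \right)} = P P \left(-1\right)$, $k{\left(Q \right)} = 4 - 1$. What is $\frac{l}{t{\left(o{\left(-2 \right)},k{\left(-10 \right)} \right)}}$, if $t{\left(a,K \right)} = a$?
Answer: $\frac{181}{8} \approx 22.625$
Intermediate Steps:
$k{\left(Q \right)} = 3$
$o{\left(P \right)} = - P^{2}$ ($o{\left(P \right)} = P^{2} \left(-1\right) = - P^{2}$)
$l = - \frac{181}{2}$ ($l = \frac{1173 - 1897}{8} = \frac{1}{8} \left(-724\right) = - \frac{181}{2} \approx -90.5$)
$\frac{l}{t{\left(o{\left(-2 \right)},k{\left(-10 \right)} \right)}} = - \frac{181}{2 \left(- \left(-2\right)^{2}\right)} = - \frac{181}{2 \left(\left(-1\right) 4\right)} = - \frac{181}{2 \left(-4\right)} = \left(- \frac{181}{2}\right) \left(- \frac{1}{4}\right) = \frac{181}{8}$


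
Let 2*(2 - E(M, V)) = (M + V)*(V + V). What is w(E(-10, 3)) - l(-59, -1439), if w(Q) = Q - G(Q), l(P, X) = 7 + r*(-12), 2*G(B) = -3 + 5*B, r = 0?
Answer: -40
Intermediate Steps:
E(M, V) = 2 - V*(M + V) (E(M, V) = 2 - (M + V)*(V + V)/2 = 2 - (M + V)*2*V/2 = 2 - V*(M + V))
G(B) = -3/2 + 5*B/2 (G(B) = (-3 + 5*B)/2 = -3/2 + 5*B/2)
l(P, X) = 7 (l(P, X) = 7 + 0*(-12) = 7 + 0 = 7)
w(Q) = 3/2 - 3*Q/2 (w(Q) = Q - (-3/2 + 5*Q/2) = Q + (3/2 - 5*Q/2) = 3/2 - 3*Q/2)
w(E(-10, 3)) - l(-59, -1439) = (3/2 - 3*(2 - 1*3**2 - 1*(-10)*3)/2) - 1*7 = (3/2 - 3*(2 - 1*9 + 30)/2) - 7 = (3/2 - 3*(2 - 9 + 30)/2) - 7 = (3/2 - 3/2*23) - 7 = (3/2 - 69/2) - 7 = -33 - 7 = -40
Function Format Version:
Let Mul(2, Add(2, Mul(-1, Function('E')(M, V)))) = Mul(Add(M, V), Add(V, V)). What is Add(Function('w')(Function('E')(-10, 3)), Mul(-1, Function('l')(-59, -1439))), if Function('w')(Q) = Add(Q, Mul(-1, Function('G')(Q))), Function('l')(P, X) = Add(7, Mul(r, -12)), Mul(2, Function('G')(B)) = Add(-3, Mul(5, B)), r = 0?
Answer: -40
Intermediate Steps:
Function('E')(M, V) = Add(2, Mul(-1, V, Add(M, V))) (Function('E')(M, V) = Add(2, Mul(Rational(-1, 2), Mul(Add(M, V), Add(V, V)))) = Add(2, Mul(Rational(-1, 2), Mul(Add(M, V), Mul(2, V)))) = Add(2, Mul(Rational(-1, 2), Mul(2, V, Add(M, V)))) = Add(2, Mul(-1, V, Add(M, V))))
Function('G')(B) = Add(Rational(-3, 2), Mul(Rational(5, 2), B)) (Function('G')(B) = Mul(Rational(1, 2), Add(-3, Mul(5, B))) = Add(Rational(-3, 2), Mul(Rational(5, 2), B)))
Function('l')(P, X) = 7 (Function('l')(P, X) = Add(7, Mul(0, -12)) = Add(7, 0) = 7)
Function('w')(Q) = Add(Rational(3, 2), Mul(Rational(-3, 2), Q)) (Function('w')(Q) = Add(Q, Mul(-1, Add(Rational(-3, 2), Mul(Rational(5, 2), Q)))) = Add(Q, Add(Rational(3, 2), Mul(Rational(-5, 2), Q))) = Add(Rational(3, 2), Mul(Rational(-3, 2), Q)))
Add(Function('w')(Function('E')(-10, 3)), Mul(-1, Function('l')(-59, -1439))) = Add(Add(Rational(3, 2), Mul(Rational(-3, 2), Add(2, Mul(-1, Pow(3, 2)), Mul(-1, -10, 3)))), Mul(-1, 7)) = Add(Add(Rational(3, 2), Mul(Rational(-3, 2), Add(2, Mul(-1, 9), 30))), -7) = Add(Add(Rational(3, 2), Mul(Rational(-3, 2), Add(2, -9, 30))), -7) = Add(Add(Rational(3, 2), Mul(Rational(-3, 2), 23)), -7) = Add(Add(Rational(3, 2), Rational(-69, 2)), -7) = Add(-33, -7) = -40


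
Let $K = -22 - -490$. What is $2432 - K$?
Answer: $1964$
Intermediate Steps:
$K = 468$ ($K = -22 + 490 = 468$)
$2432 - K = 2432 - 468 = 1964$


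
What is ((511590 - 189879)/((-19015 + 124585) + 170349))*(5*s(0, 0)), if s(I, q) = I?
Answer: 0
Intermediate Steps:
((511590 - 189879)/((-19015 + 124585) + 170349))*(5*s(0, 0)) = ((511590 - 189879)/((-19015 + 124585) + 170349))*(5*0) = (321711/(105570 + 170349))*0 = (321711/275919)*0 = (321711*(1/275919))*0 = (107237/91973)*0 = 0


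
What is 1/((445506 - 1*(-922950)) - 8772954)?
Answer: -1/7404498 ≈ -1.3505e-7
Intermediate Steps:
1/((445506 - 1*(-922950)) - 8772954) = 1/((445506 + 922950) - 8772954) = 1/(1368456 - 8772954) = 1/(-7404498) = -1/7404498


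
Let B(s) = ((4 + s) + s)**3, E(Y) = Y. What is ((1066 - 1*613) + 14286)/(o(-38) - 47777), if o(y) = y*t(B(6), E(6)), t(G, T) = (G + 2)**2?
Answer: -14739/638204729 ≈ -2.3094e-5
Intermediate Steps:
B(s) = (4 + 2*s)**3
t(G, T) = (2 + G)**2
o(y) = 16793604*y (o(y) = y*(2 + 8*(2 + 6)**3)**2 = y*(2 + 8*8**3)**2 = y*(2 + 8*512)**2 = y*(2 + 4096)**2 = y*4098**2 = y*16793604 = 16793604*y)
((1066 - 1*613) + 14286)/(o(-38) - 47777) = ((1066 - 1*613) + 14286)/(16793604*(-38) - 47777) = ((1066 - 613) + 14286)/(-638156952 - 47777) = (453 + 14286)/(-638204729) = 14739*(-1/638204729) = -14739/638204729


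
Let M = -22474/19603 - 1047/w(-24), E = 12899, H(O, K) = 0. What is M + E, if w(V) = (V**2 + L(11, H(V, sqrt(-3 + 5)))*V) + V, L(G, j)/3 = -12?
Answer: 119332044609/9252616 ≈ 12897.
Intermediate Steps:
L(G, j) = -36 (L(G, j) = 3*(-12) = -36)
w(V) = V**2 - 35*V (w(V) = (V**2 - 36*V) + V = V**2 - 35*V)
M = -17449175/9252616 (M = -22474/19603 - 1047*(-1/(24*(-35 - 24))) = -22474*1/19603 - 1047/((-24*(-59))) = -22474/19603 - 1047/1416 = -22474/19603 - 1047*1/1416 = -22474/19603 - 349/472 = -17449175/9252616 ≈ -1.8859)
M + E = -17449175/9252616 + 12899 = 119332044609/9252616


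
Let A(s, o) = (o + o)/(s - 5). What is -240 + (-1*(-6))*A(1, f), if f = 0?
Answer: -240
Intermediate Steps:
A(s, o) = 2*o/(-5 + s) (A(s, o) = (2*o)/(-5 + s) = 2*o/(-5 + s))
-240 + (-1*(-6))*A(1, f) = -240 + (-1*(-6))*(2*0/(-5 + 1)) = -240 + 6*(2*0/(-4)) = -240 + 6*(2*0*(-¼)) = -240 + 6*0 = -240 + 0 = -240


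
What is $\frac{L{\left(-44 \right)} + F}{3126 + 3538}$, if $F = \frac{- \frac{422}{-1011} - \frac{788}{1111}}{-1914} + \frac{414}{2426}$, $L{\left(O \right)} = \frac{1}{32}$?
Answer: $\frac{1204361436571}{39721430444661504} \approx 3.032 \cdot 10^{-5}$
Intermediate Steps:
$L{\left(O \right)} = \frac{1}{32}$
$F = \frac{222707783348}{1303880988861}$ ($F = \left(\left(-422\right) \left(- \frac{1}{1011}\right) - \frac{788}{1111}\right) \left(- \frac{1}{1914}\right) + 414 \cdot \frac{1}{2426} = \left(\frac{422}{1011} - \frac{788}{1111}\right) \left(- \frac{1}{1914}\right) + \frac{207}{1213} = \left(- \frac{327826}{1123221}\right) \left(- \frac{1}{1914}\right) + \frac{207}{1213} = \frac{163913}{1074922497} + \frac{207}{1213} = \frac{222707783348}{1303880988861} \approx 0.1708$)
$\frac{L{\left(-44 \right)} + F}{3126 + 3538} = \frac{\frac{1}{32} + \frac{222707783348}{1303880988861}}{3126 + 3538} = \frac{8430530055997}{41724191643552 \cdot 6664} = \frac{8430530055997}{41724191643552} \cdot \frac{1}{6664} = \frac{1204361436571}{39721430444661504}$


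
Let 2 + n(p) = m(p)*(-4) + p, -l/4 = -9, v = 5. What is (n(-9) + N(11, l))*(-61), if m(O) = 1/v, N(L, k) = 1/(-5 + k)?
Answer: 111264/155 ≈ 717.83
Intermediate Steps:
l = 36 (l = -4*(-9) = 36)
m(O) = ⅕ (m(O) = 1/5 = ⅕)
n(p) = -14/5 + p (n(p) = -2 + ((⅕)*(-4) + p) = -2 + (-⅘ + p) = -14/5 + p)
(n(-9) + N(11, l))*(-61) = ((-14/5 - 9) + 1/(-5 + 36))*(-61) = (-59/5 + 1/31)*(-61) = -1824/155*(-61) = 111264/155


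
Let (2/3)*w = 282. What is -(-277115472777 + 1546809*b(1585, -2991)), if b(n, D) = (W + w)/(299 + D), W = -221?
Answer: 372997582585551/1346 ≈ 2.7712e+11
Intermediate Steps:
w = 423 (w = (3/2)*282 = 423)
b(n, D) = 202/(299 + D) (b(n, D) = (-221 + 423)/(299 + D) = 202/(299 + D))
-(-277115472777 + 1546809*b(1585, -2991)) = -(-277115472777 + 312455418/(299 - 2991)) = -1546809/(1/(-179153 + 202/(-2692))) = -1546809/(1/(-179153 + 202*(-1/2692))) = -1546809/(1/(-179153 - 101/1346)) = -1546809/(1/(-241140039/1346)) = -1546809/(-1346/241140039) = -1546809*(-241140039/1346) = 372997582585551/1346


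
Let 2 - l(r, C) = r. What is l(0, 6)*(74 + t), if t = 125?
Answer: 398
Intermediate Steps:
l(r, C) = 2 - r
l(0, 6)*(74 + t) = (2 - 1*0)*(74 + 125) = (2 + 0)*199 = 2*199 = 398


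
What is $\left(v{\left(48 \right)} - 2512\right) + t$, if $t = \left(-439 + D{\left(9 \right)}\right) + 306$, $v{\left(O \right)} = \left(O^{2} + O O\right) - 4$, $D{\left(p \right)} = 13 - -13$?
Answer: $1985$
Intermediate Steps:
$D{\left(p \right)} = 26$ ($D{\left(p \right)} = 13 + 13 = 26$)
$v{\left(O \right)} = -4 + 2 O^{2}$ ($v{\left(O \right)} = \left(O^{2} + O^{2}\right) - 4 = 2 O^{2} - 4 = -4 + 2 O^{2}$)
$t = -107$ ($t = \left(-439 + 26\right) + 306 = -413 + 306 = -107$)
$\left(v{\left(48 \right)} - 2512\right) + t = \left(\left(-4 + 2 \cdot 48^{2}\right) - 2512\right) - 107 = \left(\left(-4 + 2 \cdot 2304\right) - 2512\right) - 107 = \left(\left(-4 + 4608\right) - 2512\right) - 107 = \left(4604 - 2512\right) - 107 = 2092 - 107 = 1985$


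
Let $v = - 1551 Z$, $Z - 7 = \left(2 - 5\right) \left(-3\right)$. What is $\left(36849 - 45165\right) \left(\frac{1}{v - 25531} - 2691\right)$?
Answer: $\frac{102425736168}{4577} \approx 2.2378 \cdot 10^{7}$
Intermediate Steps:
$Z = 16$ ($Z = 7 + \left(2 - 5\right) \left(-3\right) = 7 - -9 = 7 + 9 = 16$)
$v = -24816$ ($v = \left(-1551\right) 16 = -24816$)
$\left(36849 - 45165\right) \left(\frac{1}{v - 25531} - 2691\right) = \left(36849 - 45165\right) \left(\frac{1}{-24816 - 25531} - 2691\right) = - 8316 \left(\frac{1}{-50347} - 2691\right) = - 8316 \left(- \frac{1}{50347} - 2691\right) = \left(-8316\right) \left(- \frac{135483778}{50347}\right) = \frac{102425736168}{4577}$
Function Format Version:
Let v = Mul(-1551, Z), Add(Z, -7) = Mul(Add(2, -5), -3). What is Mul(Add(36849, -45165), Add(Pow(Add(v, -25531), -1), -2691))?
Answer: Rational(102425736168, 4577) ≈ 2.2378e+7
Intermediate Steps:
Z = 16 (Z = Add(7, Mul(Add(2, -5), -3)) = Add(7, Mul(-3, -3)) = Add(7, 9) = 16)
v = -24816 (v = Mul(-1551, 16) = -24816)
Mul(Add(36849, -45165), Add(Pow(Add(v, -25531), -1), -2691)) = Mul(Add(36849, -45165), Add(Pow(Add(-24816, -25531), -1), -2691)) = Mul(-8316, Add(Pow(-50347, -1), -2691)) = Mul(-8316, Add(Rational(-1, 50347), -2691)) = Mul(-8316, Rational(-135483778, 50347)) = Rational(102425736168, 4577)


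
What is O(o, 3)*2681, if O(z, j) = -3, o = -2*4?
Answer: -8043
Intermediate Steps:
o = -8
O(o, 3)*2681 = -3*2681 = -8043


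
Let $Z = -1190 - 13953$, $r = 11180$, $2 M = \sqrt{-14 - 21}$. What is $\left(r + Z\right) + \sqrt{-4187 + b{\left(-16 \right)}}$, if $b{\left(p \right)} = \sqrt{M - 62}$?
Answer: $-3963 + \frac{\sqrt{-16748 + 2 \sqrt{2} \sqrt{-124 + i \sqrt{35}}}}{2} \approx -3962.9 + 64.706 i$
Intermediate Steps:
$M = \frac{i \sqrt{35}}{2}$ ($M = \frac{\sqrt{-14 - 21}}{2} = \frac{\sqrt{-35}}{2} = \frac{i \sqrt{35}}{2} \approx 2.958 i$)
$b{\left(p \right)} = \sqrt{-62 + \frac{i \sqrt{35}}{2}}$ ($b{\left(p \right)} = \sqrt{\frac{i \sqrt{35}}{2} - 62} = \sqrt{-62 + \frac{i \sqrt{35}}{2}}$)
$Z = -15143$ ($Z = -1190 - 13953 = -15143$)
$\left(r + Z\right) + \sqrt{-4187 + b{\left(-16 \right)}} = \left(11180 - 15143\right) + \sqrt{-4187 + \frac{\sqrt{-248 + 2 i \sqrt{35}}}{2}} = -3963 + \sqrt{-4187 + \frac{\sqrt{-248 + 2 i \sqrt{35}}}{2}}$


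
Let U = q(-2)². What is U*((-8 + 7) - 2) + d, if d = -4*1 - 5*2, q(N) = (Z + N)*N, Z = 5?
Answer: -122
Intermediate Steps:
q(N) = N*(5 + N) (q(N) = (5 + N)*N = N*(5 + N))
d = -14 (d = -4 - 10 = -14)
U = 36 (U = (-2*(5 - 2))² = (-2*3)² = (-6)² = 36)
U*((-8 + 7) - 2) + d = 36*((-8 + 7) - 2) - 14 = 36*(-1 - 2) - 14 = 36*(-3) - 14 = -108 - 14 = -122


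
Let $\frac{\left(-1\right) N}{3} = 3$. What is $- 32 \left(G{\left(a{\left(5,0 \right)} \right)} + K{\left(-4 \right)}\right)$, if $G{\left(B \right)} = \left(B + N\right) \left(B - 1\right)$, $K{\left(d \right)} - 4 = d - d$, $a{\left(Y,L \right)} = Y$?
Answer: $384$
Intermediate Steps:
$N = -9$ ($N = \left(-3\right) 3 = -9$)
$K{\left(d \right)} = 4$ ($K{\left(d \right)} = 4 + \left(d - d\right) = 4 + 0 = 4$)
$G{\left(B \right)} = \left(-1 + B\right) \left(-9 + B\right)$ ($G{\left(B \right)} = \left(B - 9\right) \left(B - 1\right) = \left(-9 + B\right) \left(-1 + B\right) = \left(-1 + B\right) \left(-9 + B\right)$)
$- 32 \left(G{\left(a{\left(5,0 \right)} \right)} + K{\left(-4 \right)}\right) = - 32 \left(\left(9 + 5^{2} - 50\right) + 4\right) = - 32 \left(\left(9 + 25 - 50\right) + 4\right) = - 32 \left(-16 + 4\right) = \left(-32\right) \left(-12\right) = 384$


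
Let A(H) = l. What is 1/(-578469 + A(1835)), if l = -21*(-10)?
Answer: -1/578259 ≈ -1.7293e-6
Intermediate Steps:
l = 210
A(H) = 210
1/(-578469 + A(1835)) = 1/(-578469 + 210) = 1/(-578259) = -1/578259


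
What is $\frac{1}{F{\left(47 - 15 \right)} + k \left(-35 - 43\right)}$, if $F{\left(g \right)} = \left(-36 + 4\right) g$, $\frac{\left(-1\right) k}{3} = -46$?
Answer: $- \frac{1}{11788} \approx -8.4832 \cdot 10^{-5}$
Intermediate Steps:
$k = 138$ ($k = \left(-3\right) \left(-46\right) = 138$)
$F{\left(g \right)} = - 32 g$
$\frac{1}{F{\left(47 - 15 \right)} + k \left(-35 - 43\right)} = \frac{1}{- 32 \left(47 - 15\right) + 138 \left(-35 - 43\right)} = \frac{1}{\left(-32\right) 32 + 138 \left(-78\right)} = \frac{1}{-1024 - 10764} = \frac{1}{-11788} = - \frac{1}{11788}$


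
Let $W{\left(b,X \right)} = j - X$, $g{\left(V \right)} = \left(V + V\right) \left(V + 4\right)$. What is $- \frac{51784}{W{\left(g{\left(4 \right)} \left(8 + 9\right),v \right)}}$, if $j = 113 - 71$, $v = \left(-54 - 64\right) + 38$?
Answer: $- \frac{25892}{61} \approx -424.46$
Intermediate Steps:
$g{\left(V \right)} = 2 V \left(4 + V\right)$
$v = -80$ ($v = -118 + 38 = -80$)
$j = 42$ ($j = 113 - 71 = 42$)
$W{\left(b,X \right)} = 42 - X$
$- \frac{51784}{W{\left(g{\left(4 \right)} \left(8 + 9\right),v \right)}} = - \frac{51784}{42 - -80} = - \frac{51784}{42 + 80} = - \frac{51784}{122} = \left(-51784\right) \frac{1}{122} = - \frac{25892}{61}$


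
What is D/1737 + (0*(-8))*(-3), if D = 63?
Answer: 7/193 ≈ 0.036269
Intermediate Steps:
D/1737 + (0*(-8))*(-3) = 63/1737 + (0*(-8))*(-3) = 63*(1/1737) + 0*(-3) = 7/193 + 0 = 7/193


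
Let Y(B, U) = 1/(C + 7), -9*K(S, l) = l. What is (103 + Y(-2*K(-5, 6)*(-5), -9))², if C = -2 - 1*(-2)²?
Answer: 10816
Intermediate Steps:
K(S, l) = -l/9
C = -6 (C = -2 - 1*4 = -2 - 4 = -6)
Y(B, U) = 1 (Y(B, U) = 1/(-6 + 7) = 1/1 = 1)
(103 + Y(-2*K(-5, 6)*(-5), -9))² = (103 + 1)² = 104² = 10816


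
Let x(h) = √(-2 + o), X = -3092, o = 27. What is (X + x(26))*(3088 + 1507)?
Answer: -14184765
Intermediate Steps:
x(h) = 5 (x(h) = √(-2 + 27) = √25 = 5)
(X + x(26))*(3088 + 1507) = (-3092 + 5)*(3088 + 1507) = -3087*4595 = -14184765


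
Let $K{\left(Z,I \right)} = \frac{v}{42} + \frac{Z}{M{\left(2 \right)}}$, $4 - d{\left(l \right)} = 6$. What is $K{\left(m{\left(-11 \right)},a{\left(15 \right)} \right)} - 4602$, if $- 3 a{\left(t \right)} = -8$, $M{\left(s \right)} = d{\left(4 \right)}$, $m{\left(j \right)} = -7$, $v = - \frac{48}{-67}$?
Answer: $- \frac{4313377}{938} \approx -4598.5$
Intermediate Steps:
$d{\left(l \right)} = -2$ ($d{\left(l \right)} = 4 - 6 = -2$)
$v = \frac{48}{67}$ ($v = \left(-48\right) \left(- \frac{1}{67}\right) = \frac{48}{67} \approx 0.71642$)
$M{\left(s \right)} = -2$
$a{\left(t \right)} = \frac{8}{3}$ ($a{\left(t \right)} = \left(- \frac{1}{3}\right) \left(-8\right) = \frac{8}{3}$)
$K{\left(Z,I \right)} = \frac{8}{469} - \frac{Z}{2}$ ($K{\left(Z,I \right)} = \frac{48}{67 \cdot 42} + \frac{Z}{-2} = \frac{48}{67} \cdot \frac{1}{42} + Z \left(- \frac{1}{2}\right) = \frac{8}{469} - \frac{Z}{2}$)
$K{\left(m{\left(-11 \right)},a{\left(15 \right)} \right)} - 4602 = \left(\frac{8}{469} - - \frac{7}{2}\right) - 4602 = \left(\frac{8}{469} + \frac{7}{2}\right) - 4602 = \frac{3299}{938} - 4602 = - \frac{4313377}{938}$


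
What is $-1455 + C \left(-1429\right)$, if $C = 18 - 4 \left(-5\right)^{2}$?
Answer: $115723$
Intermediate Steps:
$C = -82$ ($C = 18 - 100 = -82$)
$-1455 + C \left(-1429\right) = -1455 - -117178 = -1455 + 117178 = 115723$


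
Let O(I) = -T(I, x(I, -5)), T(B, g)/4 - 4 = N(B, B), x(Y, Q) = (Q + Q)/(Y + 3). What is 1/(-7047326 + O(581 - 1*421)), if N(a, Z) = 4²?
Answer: -1/7047406 ≈ -1.4190e-7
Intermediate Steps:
N(a, Z) = 16
x(Y, Q) = 2*Q/(3 + Y) (x(Y, Q) = (2*Q)/(3 + Y) = 2*Q/(3 + Y))
T(B, g) = 80 (T(B, g) = 16 + 4*16 = 16 + 64 = 80)
O(I) = -80 (O(I) = -1*80 = -80)
1/(-7047326 + O(581 - 1*421)) = 1/(-7047326 - 80) = 1/(-7047406) = -1/7047406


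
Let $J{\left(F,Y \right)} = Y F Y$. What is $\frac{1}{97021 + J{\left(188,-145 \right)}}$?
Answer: $\frac{1}{4049721} \approx 2.4693 \cdot 10^{-7}$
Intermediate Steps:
$J{\left(F,Y \right)} = F Y^{2}$ ($J{\left(F,Y \right)} = F Y Y = F Y^{2}$)
$\frac{1}{97021 + J{\left(188,-145 \right)}} = \frac{1}{97021 + 188 \left(-145\right)^{2}} = \frac{1}{97021 + 188 \cdot 21025} = \frac{1}{97021 + 3952700} = \frac{1}{4049721}$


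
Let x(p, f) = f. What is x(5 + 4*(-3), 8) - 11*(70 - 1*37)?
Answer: -355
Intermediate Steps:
x(5 + 4*(-3), 8) - 11*(70 - 1*37) = 8 - 11*(70 - 1*37) = 8 - 11*(70 - 37) = 8 - 11*33 = 8 - 363 = -355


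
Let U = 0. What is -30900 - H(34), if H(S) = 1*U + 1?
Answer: -30901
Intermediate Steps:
H(S) = 1 (H(S) = 1*0 + 1 = 0 + 1 = 1)
-30900 - H(34) = -30900 - 1*1 = -30900 - 1 = -30901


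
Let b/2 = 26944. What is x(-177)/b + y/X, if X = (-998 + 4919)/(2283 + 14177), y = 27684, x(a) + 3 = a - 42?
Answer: 4092601613643/35215808 ≈ 1.1621e+5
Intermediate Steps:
x(a) = -45 + a (x(a) = -3 + (a - 42) = -3 + (-42 + a) = -45 + a)
b = 53888 (b = 2*26944 = 53888)
X = 3921/16460 ≈ 0.23821
x(-177)/b + y/X = (-45 - 177)/53888 + 27684/(3921/16460) = -222*1/53888 + 27684*(16460/3921) = -111/26944 + 151892880/1307 = 4092601613643/35215808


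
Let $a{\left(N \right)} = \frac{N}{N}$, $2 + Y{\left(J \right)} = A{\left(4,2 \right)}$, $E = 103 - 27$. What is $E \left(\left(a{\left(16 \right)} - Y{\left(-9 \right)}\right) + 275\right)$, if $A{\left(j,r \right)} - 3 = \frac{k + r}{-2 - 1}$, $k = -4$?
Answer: $\frac{62548}{3} \approx 20849.0$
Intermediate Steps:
$A{\left(j,r \right)} = \frac{13}{3} - \frac{r}{3}$ ($A{\left(j,r \right)} = 3 + \frac{-4 + r}{-2 - 1} = 3 + \frac{-4 + r}{-3} = 3 + \left(-4 + r\right) \left(- \frac{1}{3}\right) = 3 - \left(- \frac{4}{3} + \frac{r}{3}\right) = \frac{13}{3} - \frac{r}{3}$)
$E = 76$
$Y{\left(J \right)} = \frac{5}{3}$ ($Y{\left(J \right)} = -2 + \left(\frac{13}{3} - \frac{2}{3}\right) = -2 + \frac{11}{3} = \frac{5}{3}$)
$a{\left(N \right)} = 1$
$E \left(\left(a{\left(16 \right)} - Y{\left(-9 \right)}\right) + 275\right) = 76 \left(\left(1 - \frac{5}{3}\right) + 275\right) = 76 \left(- \frac{2}{3} + 275\right) = 76 \cdot \frac{823}{3} = \frac{62548}{3}$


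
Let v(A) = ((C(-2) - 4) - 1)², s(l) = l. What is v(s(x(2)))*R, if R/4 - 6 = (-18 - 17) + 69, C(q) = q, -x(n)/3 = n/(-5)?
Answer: 7840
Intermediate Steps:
x(n) = 3*n/5 (x(n) = -3*n/(-5) = -3*n*(-1)/5 = -(-3)*n/5 = 3*n/5)
v(A) = 49 (v(A) = ((-2 - 4) - 1)² = (-6 - 1)² = (-7)² = 49)
R = 160 (R = 24 + 4*((-18 - 17) + 69) = 24 + 4*(-35 + 69) = 24 + 4*34 = 24 + 136 = 160)
v(s(x(2)))*R = 49*160 = 7840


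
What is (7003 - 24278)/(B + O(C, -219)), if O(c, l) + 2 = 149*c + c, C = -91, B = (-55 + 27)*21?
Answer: 3455/2848 ≈ 1.2131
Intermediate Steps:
B = -588 (B = -28*21 = -588)
O(c, l) = -2 + 150*c (O(c, l) = -2 + (149*c + c) = -2 + 150*c)
(7003 - 24278)/(B + O(C, -219)) = (7003 - 24278)/(-588 + (-2 + 150*(-91))) = -17275/(-588 + (-2 - 13650)) = -17275/(-588 - 13652) = -17275/(-14240) = -17275*(-1/14240) = 3455/2848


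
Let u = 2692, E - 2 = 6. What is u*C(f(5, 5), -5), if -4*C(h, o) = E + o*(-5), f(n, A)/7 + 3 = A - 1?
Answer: -22209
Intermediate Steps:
E = 8 (E = 2 + 6 = 8)
f(n, A) = -28 + 7*A (f(n, A) = -21 + 7*(A - 1) = -21 + 7*(-1 + A) = -21 + (-7 + 7*A) = -28 + 7*A)
C(h, o) = -2 + 5*o/4 (C(h, o) = -(8 + o*(-5))/4 = -(8 - 5*o)/4 = -2 + 5*o/4)
u*C(f(5, 5), -5) = 2692*(-2 + (5/4)*(-5)) = 2692*(-2 - 25/4) = 2692*(-33/4) = -22209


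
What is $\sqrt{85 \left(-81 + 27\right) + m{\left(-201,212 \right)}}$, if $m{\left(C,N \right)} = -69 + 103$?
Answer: $2 i \sqrt{1139} \approx 67.498 i$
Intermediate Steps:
$m{\left(C,N \right)} = 34$
$\sqrt{85 \left(-81 + 27\right) + m{\left(-201,212 \right)}} = \sqrt{85 \left(-81 + 27\right) + 34} = \sqrt{85 \left(-54\right) + 34} = \sqrt{-4590 + 34} = \sqrt{-4556} = 2 i \sqrt{1139}$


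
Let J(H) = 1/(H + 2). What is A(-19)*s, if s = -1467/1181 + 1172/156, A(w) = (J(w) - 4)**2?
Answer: 458357340/4437017 ≈ 103.30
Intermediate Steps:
J(H) = 1/(2 + H)
A(w) = (-4 + 1/(2 + w))**2 (A(w) = (1/(2 + w) - 4)**2 = (-4 + 1/(2 + w))**2)
s = 288820/46059 (s = -1467*1/1181 + 1172*(1/156) = -1467/1181 + 293/39 = 288820/46059 ≈ 6.2707)
A(-19)*s = ((7 + 4*(-19))**2/(2 - 19)**2)*(288820/46059) = ((7 - 76)**2/(-17)**2)*(288820/46059) = ((1/289)*(-69)**2)*(288820/46059) = ((1/289)*4761)*(288820/46059) = (4761/289)*(288820/46059) = 458357340/4437017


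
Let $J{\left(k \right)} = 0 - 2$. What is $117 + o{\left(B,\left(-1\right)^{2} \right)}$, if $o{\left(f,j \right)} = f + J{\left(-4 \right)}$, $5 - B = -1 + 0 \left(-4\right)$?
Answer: $121$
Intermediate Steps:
$J{\left(k \right)} = -2$
$B = 6$ ($B = 5 - \left(-1 + 0 \left(-4\right)\right) = 5 - \left(-1 + 0\right) = 5 - -1 = 5 + 1 = 6$)
$o{\left(f,j \right)} = -2 + f$ ($o{\left(f,j \right)} = f - 2 = -2 + f$)
$117 + o{\left(B,\left(-1\right)^{2} \right)} = 117 + \left(-2 + 6\right) = 117 + 4 = 121$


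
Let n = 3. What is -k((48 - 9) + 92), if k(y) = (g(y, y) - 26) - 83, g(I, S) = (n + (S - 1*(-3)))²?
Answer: -18660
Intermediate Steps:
g(I, S) = (6 + S)² (g(I, S) = (3 + (S - 1*(-3)))² = (3 + (S + 3))² = (3 + (3 + S))² = (6 + S)²)
k(y) = -109 + (6 + y)² (k(y) = ((6 + y)² - 26) - 83 = (-26 + (6 + y)²) - 83 = -109 + (6 + y)²)
-k((48 - 9) + 92) = -(-109 + (6 + ((48 - 9) + 92))²) = -(-109 + (6 + (39 + 92))²) = -(-109 + (6 + 131)²) = -(-109 + 137²) = -(-109 + 18769) = -1*18660 = -18660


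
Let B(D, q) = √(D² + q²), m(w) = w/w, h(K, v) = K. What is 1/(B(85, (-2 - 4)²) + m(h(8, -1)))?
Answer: -1/8520 + √8521/8520 ≈ 0.010717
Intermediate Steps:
m(w) = 1
1/(B(85, (-2 - 4)²) + m(h(8, -1))) = 1/(√(85² + ((-2 - 4)²)²) + 1) = 1/(√(7225 + ((-6)²)²) + 1) = 1/(√(7225 + 36²) + 1) = 1/(√(7225 + 1296) + 1) = 1/(√8521 + 1) = 1/(1 + √8521)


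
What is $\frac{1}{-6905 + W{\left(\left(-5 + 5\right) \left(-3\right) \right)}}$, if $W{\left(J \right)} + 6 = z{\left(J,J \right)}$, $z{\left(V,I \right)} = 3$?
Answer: $- \frac{1}{6908} \approx -0.00014476$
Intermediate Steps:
$W{\left(J \right)} = -3$ ($W{\left(J \right)} = -6 + 3 = -3$)
$\frac{1}{-6905 + W{\left(\left(-5 + 5\right) \left(-3\right) \right)}} = \frac{1}{-6905 - 3} = \frac{1}{-6908} = - \frac{1}{6908}$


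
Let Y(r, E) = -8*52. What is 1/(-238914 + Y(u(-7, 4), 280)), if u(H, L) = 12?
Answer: -1/239330 ≈ -4.1783e-6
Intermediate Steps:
Y(r, E) = -416
1/(-238914 + Y(u(-7, 4), 280)) = 1/(-238914 - 416) = 1/(-239330) = -1/239330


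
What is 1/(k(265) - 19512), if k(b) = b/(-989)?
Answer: -989/19297633 ≈ -5.1250e-5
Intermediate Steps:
k(b) = -b/989 (k(b) = b*(-1/989) = -b/989)
1/(k(265) - 19512) = 1/(-1/989*265 - 19512) = 1/(-265/989 - 19512) = 1/(-19297633/989) = -989/19297633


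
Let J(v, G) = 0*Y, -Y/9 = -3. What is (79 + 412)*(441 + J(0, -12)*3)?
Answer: 216531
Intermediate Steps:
Y = 27 (Y = -9*(-3) = 27)
J(v, G) = 0 (J(v, G) = 0*27 = 0)
(79 + 412)*(441 + J(0, -12)*3) = (79 + 412)*(441 + 0*3) = 491*(441 + 0) = 491*441 = 216531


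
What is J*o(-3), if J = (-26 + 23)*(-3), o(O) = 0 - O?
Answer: 27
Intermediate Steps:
o(O) = -O
J = 9 (J = -3*(-3) = 9)
J*o(-3) = 9*(-1*(-3)) = 9*3 = 27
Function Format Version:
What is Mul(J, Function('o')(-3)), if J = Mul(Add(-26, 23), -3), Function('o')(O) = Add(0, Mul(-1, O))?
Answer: 27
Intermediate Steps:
Function('o')(O) = Mul(-1, O)
J = 9 (J = Mul(-3, -3) = 9)
Mul(J, Function('o')(-3)) = Mul(9, Mul(-1, -3)) = Mul(9, 3) = 27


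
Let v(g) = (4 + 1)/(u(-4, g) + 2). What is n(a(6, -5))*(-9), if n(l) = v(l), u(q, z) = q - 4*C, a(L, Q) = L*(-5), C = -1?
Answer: -45/2 ≈ -22.500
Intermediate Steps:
a(L, Q) = -5*L
u(q, z) = 4 + q (u(q, z) = q - 4*(-1) = q + 4 = 4 + q)
v(g) = 5/2 (v(g) = (4 + 1)/((4 - 4) + 2) = 5/(0 + 2) = 5/2)
n(l) = 5/2
n(a(6, -5))*(-9) = (5/2)*(-9) = -45/2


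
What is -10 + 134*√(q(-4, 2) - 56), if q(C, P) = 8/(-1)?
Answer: -10 + 1072*I ≈ -10.0 + 1072.0*I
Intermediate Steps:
q(C, P) = -8 (q(C, P) = 8*(-1) = -8)
-10 + 134*√(q(-4, 2) - 56) = -10 + 134*√(-8 - 56) = -10 + 134*√(-64) = -10 + 134*(8*I) = -10 + 1072*I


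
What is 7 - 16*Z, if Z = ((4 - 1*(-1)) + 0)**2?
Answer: -393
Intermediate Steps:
Z = 25 (Z = ((4 + 1) + 0)**2 = (5 + 0)**2 = 5**2 = 25)
7 - 16*Z = 7 - 16*25 = 7 - 400 = -393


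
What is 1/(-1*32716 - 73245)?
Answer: -1/105961 ≈ -9.4374e-6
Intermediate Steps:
1/(-1*32716 - 73245) = 1/(-32716 - 73245) = 1/(-105961) = -1/105961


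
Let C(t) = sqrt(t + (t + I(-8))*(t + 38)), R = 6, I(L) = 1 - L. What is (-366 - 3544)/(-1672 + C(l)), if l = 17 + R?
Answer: 6537520/2793609 + 19550*sqrt(79)/2793609 ≈ 2.4024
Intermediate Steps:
l = 23 (l = 17 + 6 = 23)
C(t) = sqrt(t + (9 + t)*(38 + t)) (C(t) = sqrt(t + (t + (1 - 1*(-8)))*(t + 38)) = sqrt(t + (t + (1 + 8))*(38 + t)) = sqrt(t + (t + 9)*(38 + t)) = sqrt(t + (9 + t)*(38 + t)))
(-366 - 3544)/(-1672 + C(l)) = (-366 - 3544)/(-1672 + sqrt(342 + 23**2 + 48*23)) = -3910/(-1672 + sqrt(342 + 529 + 1104)) = -3910/(-1672 + sqrt(1975)) = -3910/(-1672 + 5*sqrt(79))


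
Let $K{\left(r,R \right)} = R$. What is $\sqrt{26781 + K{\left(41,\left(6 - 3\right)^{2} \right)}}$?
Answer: $\sqrt{26790} \approx 163.68$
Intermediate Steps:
$\sqrt{26781 + K{\left(41,\left(6 - 3\right)^{2} \right)}} = \sqrt{26781 + \left(6 - 3\right)^{2}} = \sqrt{26781 + 3^{2}} = \sqrt{26781 + 9} = \sqrt{26790}$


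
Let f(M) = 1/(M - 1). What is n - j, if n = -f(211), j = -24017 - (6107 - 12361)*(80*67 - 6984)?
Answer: 2137907729/210 ≈ 1.0181e+7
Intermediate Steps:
f(M) = 1/(-1 + M)
j = -10180513 (j = -24017 - (-6254)*(5360 - 6984) = -24017 - (-6254)*(-1624) = -24017 - 1*10156496 = -24017 - 10156496 = -10180513)
n = -1/210 (n = -1/(-1 + 211) = -1/210 ≈ -0.0047619)
n - j = -1/210 - 1*(-10180513) = -1/210 + 10180513 = 2137907729/210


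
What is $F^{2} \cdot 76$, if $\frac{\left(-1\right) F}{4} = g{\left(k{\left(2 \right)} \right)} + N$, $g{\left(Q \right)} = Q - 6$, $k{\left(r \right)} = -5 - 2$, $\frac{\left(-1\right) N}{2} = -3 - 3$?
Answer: $1216$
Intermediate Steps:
$N = 12$ ($N = - 2 \left(-3 - 3\right) = \left(-2\right) \left(-6\right) = 12$)
$k{\left(r \right)} = -7$ ($k{\left(r \right)} = -5 - 2 = -7$)
$g{\left(Q \right)} = -6 + Q$ ($g{\left(Q \right)} = Q - 6 = -6 + Q$)
$F = 4$ ($F = - 4 \left(\left(-6 - 7\right) + 12\right) = - 4 \left(-13 + 12\right) = \left(-4\right) \left(-1\right) = 4$)
$F^{2} \cdot 76 = 4^{2} \cdot 76 = 16 \cdot 76 = 1216$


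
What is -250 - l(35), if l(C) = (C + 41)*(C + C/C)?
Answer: -2986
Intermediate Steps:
l(C) = (1 + C)*(41 + C) (l(C) = (41 + C)*(C + 1) = (41 + C)*(1 + C) = (1 + C)*(41 + C))
-250 - l(35) = -250 - (41 + 35² + 42*35) = -250 - (41 + 1225 + 1470) = -250 - 1*2736 = -250 - 2736 = -2986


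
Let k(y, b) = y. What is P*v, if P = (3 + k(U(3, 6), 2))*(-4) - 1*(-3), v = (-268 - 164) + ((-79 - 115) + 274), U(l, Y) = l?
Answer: 7392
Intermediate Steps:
v = -352 (v = -432 + (-194 + 274) = -432 + 80 = -352)
P = -21 (P = (3 + 3)*(-4) - 1*(-3) = 6*(-4) + 3 = -24 + 3 = -21)
P*v = -21*(-352) = 7392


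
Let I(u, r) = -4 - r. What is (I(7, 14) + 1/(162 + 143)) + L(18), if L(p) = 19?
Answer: 306/305 ≈ 1.0033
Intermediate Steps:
(I(7, 14) + 1/(162 + 143)) + L(18) = ((-4 - 1*14) + 1/(162 + 143)) + 19 = ((-4 - 14) + 1/305) + 19 = (-18 + 1/305) + 19 = -5489/305 + 19 = 306/305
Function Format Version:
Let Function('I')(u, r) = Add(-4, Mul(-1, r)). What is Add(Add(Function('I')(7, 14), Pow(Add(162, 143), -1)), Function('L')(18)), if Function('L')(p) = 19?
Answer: Rational(306, 305) ≈ 1.0033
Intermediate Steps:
Add(Add(Function('I')(7, 14), Pow(Add(162, 143), -1)), Function('L')(18)) = Add(Add(Add(-4, Mul(-1, 14)), Pow(Add(162, 143), -1)), 19) = Add(Add(Add(-4, -14), Pow(305, -1)), 19) = Add(Add(-18, Rational(1, 305)), 19) = Add(Rational(-5489, 305), 19) = Rational(306, 305)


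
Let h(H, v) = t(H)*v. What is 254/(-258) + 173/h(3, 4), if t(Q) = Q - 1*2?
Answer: 21809/516 ≈ 42.266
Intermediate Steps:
t(Q) = -2 + Q (t(Q) = Q - 2 = -2 + Q)
h(H, v) = v*(-2 + H) (h(H, v) = (-2 + H)*v = v*(-2 + H))
254/(-258) + 173/h(3, 4) = 254/(-258) + 173/((4*(-2 + 3))) = 254*(-1/258) + 173/((4*1)) = -127/129 + 173/4 = 21809/516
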